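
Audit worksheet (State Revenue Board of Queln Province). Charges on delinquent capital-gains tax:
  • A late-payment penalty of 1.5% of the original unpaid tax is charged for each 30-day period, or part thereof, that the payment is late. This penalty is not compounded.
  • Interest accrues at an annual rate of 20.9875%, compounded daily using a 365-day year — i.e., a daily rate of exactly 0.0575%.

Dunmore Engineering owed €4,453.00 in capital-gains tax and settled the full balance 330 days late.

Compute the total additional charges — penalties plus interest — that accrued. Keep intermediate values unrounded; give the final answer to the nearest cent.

€1,664.89

Penalty periods: ⌈330/30⌉ = 11; penalty = 11 × 1.5% × €4,453.00 = €734.75…
Interest: €4,453.00 × ((1 + 0.000575)^330 − 1) = €4,453.00 × 0.20888140… = €930.1489…
Penalties + interest = €734.7450 + €930.1489… = €1,664.89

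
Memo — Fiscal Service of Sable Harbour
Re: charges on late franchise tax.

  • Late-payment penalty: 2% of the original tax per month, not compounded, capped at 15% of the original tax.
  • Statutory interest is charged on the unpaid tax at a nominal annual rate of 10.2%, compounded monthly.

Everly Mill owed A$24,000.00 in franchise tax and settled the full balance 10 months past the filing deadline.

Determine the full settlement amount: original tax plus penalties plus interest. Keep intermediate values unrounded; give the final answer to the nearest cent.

Penalty (uncapped): 10 × 2% × A$24,000.00 = A$4,800.00; cap = 15% × A$24,000.00 = A$3,600.00 → penalty = A$3,600.00
Interest (10.2%/yr ÷ 12 = 0.85%/month): A$24,000.00 × ((1 + 0.0085)^10 − 1) = A$2,119.8253…
Total = A$24,000.00 + A$3,600.0000 + A$2,119.8253… = A$29,719.83

A$29,719.83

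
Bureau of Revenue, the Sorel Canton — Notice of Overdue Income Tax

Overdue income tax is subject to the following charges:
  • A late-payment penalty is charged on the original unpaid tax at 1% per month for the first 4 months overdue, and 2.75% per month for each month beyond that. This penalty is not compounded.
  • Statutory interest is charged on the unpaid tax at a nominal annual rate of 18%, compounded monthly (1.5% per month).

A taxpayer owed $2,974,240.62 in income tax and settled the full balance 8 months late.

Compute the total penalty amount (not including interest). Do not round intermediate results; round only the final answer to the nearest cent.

$446,136.09

Penalty, months 1–4: 4 × 1% × $2,974,240.62 = $118,969.62…
Penalty, months 5–8: 4 × 2.75% × $2,974,240.62 = $327,166.47…
Total penalty = $118,969.62… + $327,166.47… = $446,136.09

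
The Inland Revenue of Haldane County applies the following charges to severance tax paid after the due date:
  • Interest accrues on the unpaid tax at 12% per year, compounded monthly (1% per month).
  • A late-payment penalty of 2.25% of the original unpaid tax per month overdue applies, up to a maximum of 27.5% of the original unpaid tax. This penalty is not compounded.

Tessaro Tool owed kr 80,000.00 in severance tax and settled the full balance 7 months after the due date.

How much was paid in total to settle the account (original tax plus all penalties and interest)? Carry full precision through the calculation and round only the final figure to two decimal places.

Penalty: 7 × 2.25% × kr 80,000.00 = kr 12,600.00 (below the 27.5% cap of kr 22,000.00)
Interest: kr 80,000.00 × ((1 + 0.01)^7 − 1) = kr 80,000.00 × 0.0721354… = kr 5,770.8282…
Total = kr 80,000.00 + kr 12,600.0000 + kr 5,770.8282… = kr 98,370.83

kr 98,370.83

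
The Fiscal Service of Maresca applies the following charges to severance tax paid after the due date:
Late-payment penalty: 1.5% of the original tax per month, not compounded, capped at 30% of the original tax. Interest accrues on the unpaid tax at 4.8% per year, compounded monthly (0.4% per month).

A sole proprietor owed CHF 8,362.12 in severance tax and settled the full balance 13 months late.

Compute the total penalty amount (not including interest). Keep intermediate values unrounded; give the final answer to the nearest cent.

Penalty: 13 × 1.5% × CHF 8,362.12 = CHF 1,630.61… (below the 30% cap of CHF 2,508.64…)

CHF 1,630.61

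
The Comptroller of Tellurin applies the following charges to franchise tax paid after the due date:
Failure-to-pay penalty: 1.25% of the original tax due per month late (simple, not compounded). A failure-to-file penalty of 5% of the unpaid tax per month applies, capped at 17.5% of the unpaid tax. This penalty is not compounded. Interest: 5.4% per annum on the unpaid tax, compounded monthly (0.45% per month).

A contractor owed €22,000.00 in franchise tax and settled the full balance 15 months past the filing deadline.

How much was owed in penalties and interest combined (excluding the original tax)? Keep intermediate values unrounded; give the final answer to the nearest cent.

Failure-to-file: 15 × 5% × €22,000.00 = €16,500.00, capped at 17.5% × €22,000.00 = €3,850.00
Failure-to-pay penalty: 15 × 1.25% × €22,000.00 = €4,125.00
Interest: €22,000.00 × ((1 + 0.0045)^15 − 1) = €22,000.00 × 0.0696683… = €1,532.7021…
Penalties + interest = €7,975.0000 + €1,532.7021… = €9,507.70

€9,507.70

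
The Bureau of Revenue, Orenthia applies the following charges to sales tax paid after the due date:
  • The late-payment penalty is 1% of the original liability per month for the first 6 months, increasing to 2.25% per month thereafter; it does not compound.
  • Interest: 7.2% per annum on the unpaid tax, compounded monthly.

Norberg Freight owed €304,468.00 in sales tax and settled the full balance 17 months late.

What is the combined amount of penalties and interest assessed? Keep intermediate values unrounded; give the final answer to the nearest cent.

Penalty, months 1–6: 6 × 1% × €304,468.00 = €18,268.08
Penalty, months 7–17: 11 × 2.25% × €304,468.00 = €75,355.83
Interest (7.2%/yr ÷ 12 = 0.6%/month): €304,468.00 × ((1 + 0.006)^17 − 1) = €32,592.0855…
Penalties + interest = €93,623.9100 + €32,592.0855… = €126,216.00

€126,216.00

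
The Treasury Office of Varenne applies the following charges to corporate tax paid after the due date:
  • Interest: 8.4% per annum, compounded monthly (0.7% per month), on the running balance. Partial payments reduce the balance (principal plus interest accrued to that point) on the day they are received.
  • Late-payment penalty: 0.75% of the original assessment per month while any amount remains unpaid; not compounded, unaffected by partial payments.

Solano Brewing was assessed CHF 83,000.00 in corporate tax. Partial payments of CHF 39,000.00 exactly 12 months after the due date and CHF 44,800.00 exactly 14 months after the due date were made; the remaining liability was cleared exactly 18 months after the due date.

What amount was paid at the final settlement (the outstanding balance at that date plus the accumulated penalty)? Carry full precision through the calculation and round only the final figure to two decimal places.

CHF 18,574.54

Balance at month 12: CHF 83,000.0000 × (1 + 0.007)^12 = CHF 90,246.7849…
After CHF 39,000.00 payment: CHF 90,246.7849… − CHF 39,000.00 = CHF 51,246.7849…
Balance at month 14: CHF 51,246.7849… × (1 + 0.007)^2 = CHF 51,966.7510…
After CHF 44,800.00 payment: CHF 51,966.7510… − CHF 44,800.00 = CHF 7,166.7510…
Balance at month 18: CHF 7,166.7510… × (1 + 0.007)^4 = CHF 7,369.5369…
Penalty: 18 × 0.75% × CHF 83,000.00 = CHF 11,205.00
Final settlement = outstanding balance + penalty = CHF 7,369.5369… + CHF 11,205.00 = CHF 18,574.54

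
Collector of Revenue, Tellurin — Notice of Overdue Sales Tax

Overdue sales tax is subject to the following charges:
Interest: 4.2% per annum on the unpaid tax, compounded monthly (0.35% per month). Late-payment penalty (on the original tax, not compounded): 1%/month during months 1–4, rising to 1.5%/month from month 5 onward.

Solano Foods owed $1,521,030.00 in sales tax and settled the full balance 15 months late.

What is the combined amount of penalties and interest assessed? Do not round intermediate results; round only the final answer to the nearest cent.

$393,651.64

Penalty, months 1–4: 4 × 1% × $1,521,030.00 = $60,841.20
Penalty, months 5–15: 11 × 1.5% × $1,521,030.00 = $250,969.95
Interest: $1,521,030.00 × ((1 + 0.0035)^15 − 1) = $1,521,030.00 × 0.0538060… = $81,840.4863…
Penalties + interest = $311,811.1500 + $81,840.4863… = $393,651.64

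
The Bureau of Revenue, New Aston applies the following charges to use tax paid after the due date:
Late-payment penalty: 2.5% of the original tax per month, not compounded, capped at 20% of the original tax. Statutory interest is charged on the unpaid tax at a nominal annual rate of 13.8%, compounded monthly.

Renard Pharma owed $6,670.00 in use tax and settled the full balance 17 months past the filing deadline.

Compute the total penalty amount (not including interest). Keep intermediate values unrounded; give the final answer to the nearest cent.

Penalty (uncapped): 17 × 2.5% × $6,670.00 = $2,834.75; cap = 20% × $6,670.00 = $1,334.00 → penalty = $1,334.00

$1,334.00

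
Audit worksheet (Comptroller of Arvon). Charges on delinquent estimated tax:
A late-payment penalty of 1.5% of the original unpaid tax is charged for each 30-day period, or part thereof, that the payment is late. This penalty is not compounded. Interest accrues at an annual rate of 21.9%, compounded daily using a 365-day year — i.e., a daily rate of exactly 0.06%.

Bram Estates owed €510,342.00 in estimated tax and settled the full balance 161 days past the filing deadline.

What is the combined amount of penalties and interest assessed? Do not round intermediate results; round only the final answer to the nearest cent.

Penalty periods: ⌈161/30⌉ = 6; penalty = 6 × 1.5% × €510,342.00 = €45,930.78
Interest: €510,342.00 × ((1 + 0.0006)^161 − 1) = €510,342.00 × 0.10138781… = €51,742.4586…
Penalties + interest = €45,930.7800 + €51,742.4586… = €97,673.24

€97,673.24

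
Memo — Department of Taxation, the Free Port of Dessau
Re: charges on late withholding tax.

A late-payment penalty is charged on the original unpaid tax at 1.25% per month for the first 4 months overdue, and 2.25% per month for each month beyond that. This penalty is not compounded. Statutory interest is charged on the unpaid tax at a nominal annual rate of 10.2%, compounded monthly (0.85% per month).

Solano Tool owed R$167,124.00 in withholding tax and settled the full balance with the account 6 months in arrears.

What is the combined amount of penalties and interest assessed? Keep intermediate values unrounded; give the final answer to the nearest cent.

R$24,583.29

Penalty, months 1–4: 4 × 1.25% × R$167,124.00 = R$8,356.20
Penalty, months 5–6: 2 × 2.25% × R$167,124.00 = R$7,520.58
Interest: R$167,124.00 × ((1 + 0.0085)^6 − 1) = R$167,124.00 × 0.0520961… = R$8,706.5105…
Penalties + interest = R$15,876.7800 + R$8,706.5105… = R$24,583.29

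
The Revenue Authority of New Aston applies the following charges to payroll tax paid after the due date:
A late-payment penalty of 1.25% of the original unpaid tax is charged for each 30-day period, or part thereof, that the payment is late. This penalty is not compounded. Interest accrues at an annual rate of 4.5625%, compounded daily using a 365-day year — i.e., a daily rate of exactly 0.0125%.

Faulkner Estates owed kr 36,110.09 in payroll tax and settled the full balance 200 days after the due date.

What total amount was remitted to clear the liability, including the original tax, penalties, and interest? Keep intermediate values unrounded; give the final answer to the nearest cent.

kr 40,183.80

Penalty periods: ⌈200/30⌉ = 7; penalty = 7 × 1.25% × kr 36,110.09 = kr 3,159.63…
Interest: kr 36,110.09 × ((1 + 0.000125)^200 − 1) = kr 36,110.09 × 0.02531352… = kr 914.0734…
Total = kr 36,110.09 + kr 3,159.6329… + kr 914.0734… = kr 40,183.80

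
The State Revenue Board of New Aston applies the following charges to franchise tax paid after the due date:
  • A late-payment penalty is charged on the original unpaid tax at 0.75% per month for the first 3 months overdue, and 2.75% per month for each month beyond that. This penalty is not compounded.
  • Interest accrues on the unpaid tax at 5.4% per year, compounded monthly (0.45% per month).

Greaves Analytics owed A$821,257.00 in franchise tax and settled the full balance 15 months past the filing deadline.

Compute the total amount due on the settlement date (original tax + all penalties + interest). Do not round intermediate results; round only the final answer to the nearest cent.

Penalty, months 1–3: 3 × 0.75% × A$821,257.00 = A$18,478.28…
Penalty, months 4–15: 12 × 2.75% × A$821,257.00 = A$271,014.81
Interest: A$821,257.00 × ((1 + 0.0045)^15 − 1) = A$821,257.00 × 0.0696683… = A$57,215.5603…
Total = A$821,257.00 + A$289,493.0925 + A$57,215.5603… = A$1,167,965.65

A$1,167,965.65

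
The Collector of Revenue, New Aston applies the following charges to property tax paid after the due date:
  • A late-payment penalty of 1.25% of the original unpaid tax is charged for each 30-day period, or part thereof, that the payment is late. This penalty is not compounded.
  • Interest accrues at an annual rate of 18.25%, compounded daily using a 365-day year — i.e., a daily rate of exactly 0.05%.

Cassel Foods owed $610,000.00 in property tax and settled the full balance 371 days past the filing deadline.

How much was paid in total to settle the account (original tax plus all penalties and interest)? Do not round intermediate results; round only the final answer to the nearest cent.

$833,421.28

Penalty periods: ⌈371/30⌉ = 13; penalty = 13 × 1.25% × $610,000.00 = $99,125.00
Interest: $610,000.00 × ((1 + 0.0005)^371 − 1) = $610,000.00 × 0.20376439… = $124,296.2794…
Total = $610,000.00 + $99,125.0000 + $124,296.2794… = $833,421.28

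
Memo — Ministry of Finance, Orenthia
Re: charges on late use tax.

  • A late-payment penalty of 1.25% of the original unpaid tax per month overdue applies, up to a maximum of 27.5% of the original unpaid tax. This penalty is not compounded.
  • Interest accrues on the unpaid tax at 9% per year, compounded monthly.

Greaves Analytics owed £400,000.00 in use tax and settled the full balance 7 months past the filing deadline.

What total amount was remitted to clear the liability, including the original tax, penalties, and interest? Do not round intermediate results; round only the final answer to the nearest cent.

Penalty: 7 × 1.25% × £400,000.00 = £35,000.00 (below the 27.5% cap of £110,000.00)
Interest (9%/yr ÷ 12 = 0.75%/month): £400,000.00 × ((1 + 0.0075)^7 − 1) = £21,478.4507…
Total = £400,000.00 + £35,000.0000 + £21,478.4507… = £456,478.45

£456,478.45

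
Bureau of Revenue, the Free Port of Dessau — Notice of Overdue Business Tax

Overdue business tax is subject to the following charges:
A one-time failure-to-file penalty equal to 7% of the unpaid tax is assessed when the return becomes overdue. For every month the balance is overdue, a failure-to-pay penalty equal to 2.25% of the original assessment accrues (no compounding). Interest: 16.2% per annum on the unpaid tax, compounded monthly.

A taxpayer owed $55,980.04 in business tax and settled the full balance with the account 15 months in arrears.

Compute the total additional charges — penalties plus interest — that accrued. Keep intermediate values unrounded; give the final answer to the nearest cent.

Failure-to-file penalty: 7% × $55,980.04 = $3,918.60…
Failure-to-pay penalty = 2.25% × $55,980.04 × 15 mo = $18,893.26…
Interest (16.2%/yr ÷ 12 = 1.35%/month): $55,980.04 × ((1 + 0.0135)^15 − 1) = $12,472.4893…
Penalties + interest = $22,811.8663 + $12,472.4893… = $35,284.36

$35,284.36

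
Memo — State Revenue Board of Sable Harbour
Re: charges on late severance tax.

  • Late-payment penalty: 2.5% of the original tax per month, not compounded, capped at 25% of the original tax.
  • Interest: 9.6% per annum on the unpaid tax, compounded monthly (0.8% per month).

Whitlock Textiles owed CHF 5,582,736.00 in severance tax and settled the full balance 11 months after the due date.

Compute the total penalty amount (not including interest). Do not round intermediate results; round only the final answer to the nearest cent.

CHF 1,395,684.00

Penalty (uncapped): 11 × 2.5% × CHF 5,582,736.00 = CHF 1,535,252.40; cap = 25% × CHF 5,582,736.00 = CHF 1,395,684.00 → penalty = CHF 1,395,684.00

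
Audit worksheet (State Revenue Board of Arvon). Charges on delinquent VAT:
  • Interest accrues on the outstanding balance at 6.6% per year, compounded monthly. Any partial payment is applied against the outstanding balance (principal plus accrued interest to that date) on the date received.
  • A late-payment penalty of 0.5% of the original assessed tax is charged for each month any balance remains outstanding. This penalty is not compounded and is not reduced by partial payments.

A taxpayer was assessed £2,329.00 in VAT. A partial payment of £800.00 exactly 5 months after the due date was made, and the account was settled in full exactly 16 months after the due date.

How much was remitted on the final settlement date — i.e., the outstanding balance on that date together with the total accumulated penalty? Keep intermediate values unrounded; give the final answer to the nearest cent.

Monthly rate = 6.6% ÷ 12 = 0.55%
Balance at month 5: £2,329.0000 × (1 + 0.0055)^5 = £2,393.7559…
After £800.00 payment: £2,393.7559… − £800.00 = £1,593.7559…
Balance at month 16: £1,593.7559… × (1 + 0.0055)^11 = £1,692.8740…
Penalty: 16 × 0.5% × £2,329.00 = £186.32
Final settlement = outstanding balance + penalty = £1,692.8740… + £186.32 = £1,879.19

£1,879.19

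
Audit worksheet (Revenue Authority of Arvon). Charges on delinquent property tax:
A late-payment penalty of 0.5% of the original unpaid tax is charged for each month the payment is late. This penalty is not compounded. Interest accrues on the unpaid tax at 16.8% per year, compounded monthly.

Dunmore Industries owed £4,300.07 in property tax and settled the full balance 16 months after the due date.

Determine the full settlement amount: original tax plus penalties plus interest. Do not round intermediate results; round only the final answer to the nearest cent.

Late-payment penalty: 16 × 0.5% × £4,300.07 = £344.01…
Interest (16.8%/yr ÷ 12 = 1.4%/month): £4,300.07 × ((1 + 0.014)^16 − 1) = £1,071.2720…
Total = £4,300.07 + £344.0056 + £1,071.2720… = £5,715.35

£5,715.35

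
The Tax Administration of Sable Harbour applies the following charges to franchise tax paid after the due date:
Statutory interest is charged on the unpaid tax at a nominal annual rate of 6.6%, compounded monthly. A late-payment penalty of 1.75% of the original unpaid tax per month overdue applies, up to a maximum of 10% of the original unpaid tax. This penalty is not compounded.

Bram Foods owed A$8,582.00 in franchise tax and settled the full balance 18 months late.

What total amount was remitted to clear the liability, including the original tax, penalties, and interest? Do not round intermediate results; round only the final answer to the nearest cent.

Penalty (uncapped): 18 × 1.75% × A$8,582.00 = A$2,703.33; cap = 10% × A$8,582.00 = A$858.20 → penalty = A$858.20
Interest (6.6%/yr ÷ 12 = 0.55%/month): A$8,582.00 × ((1 + 0.0055)^18 − 1) = A$890.5272…
Total = A$8,582.00 + A$858.2000 + A$890.5272… = A$10,330.73

A$10,330.73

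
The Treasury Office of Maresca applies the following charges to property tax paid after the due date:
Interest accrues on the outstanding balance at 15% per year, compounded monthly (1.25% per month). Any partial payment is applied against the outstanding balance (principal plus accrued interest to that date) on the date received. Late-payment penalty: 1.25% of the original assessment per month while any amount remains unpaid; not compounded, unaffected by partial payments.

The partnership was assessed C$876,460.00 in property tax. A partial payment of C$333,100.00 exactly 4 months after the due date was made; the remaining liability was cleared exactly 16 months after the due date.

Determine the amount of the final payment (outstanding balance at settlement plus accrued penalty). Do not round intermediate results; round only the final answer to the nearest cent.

C$857,829.06

Balance at month 4: C$876,460.0000 × (1 + 0.0125)^4 = C$921,111.5500…
After C$333,100.00 payment: C$921,111.5500… − C$333,100.00 = C$588,011.5500…
Balance at month 16: C$588,011.5500… × (1 + 0.0125)^12 = C$682,537.0631…
Penalty: 16 × 1.25% × C$876,460.00 = C$175,292.00
Final settlement = outstanding balance + penalty = C$682,537.0631… + C$175,292.00 = C$857,829.06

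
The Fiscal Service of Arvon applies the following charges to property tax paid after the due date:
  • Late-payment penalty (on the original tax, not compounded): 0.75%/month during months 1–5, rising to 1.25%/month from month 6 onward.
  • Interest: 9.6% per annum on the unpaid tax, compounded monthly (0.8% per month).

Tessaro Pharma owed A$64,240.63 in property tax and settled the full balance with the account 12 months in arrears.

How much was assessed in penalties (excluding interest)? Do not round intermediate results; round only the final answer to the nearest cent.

Penalty, months 1–5: 5 × 0.75% × A$64,240.63 = A$2,409.02…
Penalty, months 6–12: 7 × 1.25% × A$64,240.63 = A$5,621.06…
Total penalty = A$2,409.02… + A$5,621.06… = A$8,030.08

A$8,030.08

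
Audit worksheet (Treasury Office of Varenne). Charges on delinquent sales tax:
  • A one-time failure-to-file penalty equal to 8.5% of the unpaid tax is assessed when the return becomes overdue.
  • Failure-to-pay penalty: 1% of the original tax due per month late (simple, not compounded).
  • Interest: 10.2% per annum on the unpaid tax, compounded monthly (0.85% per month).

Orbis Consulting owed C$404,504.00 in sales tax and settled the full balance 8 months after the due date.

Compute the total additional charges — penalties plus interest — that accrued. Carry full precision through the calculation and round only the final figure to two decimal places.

C$95,081.80

Failure-to-file penalty: 8.5% × C$404,504.00 = C$34,382.84
Failure-to-pay penalty: 8 × 1% × C$404,504.00 = C$32,360.32
Interest: C$404,504.00 × ((1 + 0.0085)^8 − 1) = C$404,504.00 × 0.0700578… = C$28,338.6437…
Penalties + interest = C$66,743.1600 + C$28,338.6437… = C$95,081.80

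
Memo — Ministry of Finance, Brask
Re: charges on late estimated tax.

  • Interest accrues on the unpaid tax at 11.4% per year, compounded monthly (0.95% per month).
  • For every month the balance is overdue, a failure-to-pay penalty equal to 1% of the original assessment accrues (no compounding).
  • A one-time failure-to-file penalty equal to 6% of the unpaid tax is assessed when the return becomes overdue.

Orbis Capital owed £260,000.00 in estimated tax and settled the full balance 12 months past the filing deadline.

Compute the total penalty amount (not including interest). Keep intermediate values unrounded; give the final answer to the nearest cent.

£46,800.00

Failure-to-file penalty: 6% × £260,000.00 = £15,600.00
Failure-to-pay penalty: 12 × 1% × £260,000.00 = £31,200.00
Total penalty = £15,600.00 + £31,200.00 = £46,800.00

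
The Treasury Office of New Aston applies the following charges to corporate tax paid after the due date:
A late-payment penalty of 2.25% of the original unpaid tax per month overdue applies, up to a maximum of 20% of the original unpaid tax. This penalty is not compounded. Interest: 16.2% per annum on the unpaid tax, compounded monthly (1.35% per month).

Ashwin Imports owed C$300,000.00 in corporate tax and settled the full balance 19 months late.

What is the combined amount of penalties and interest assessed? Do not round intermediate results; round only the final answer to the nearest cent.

Penalty (uncapped): 19 × 2.25% × C$300,000.00 = C$128,250.00; cap = 20% × C$300,000.00 = C$60,000.00 → penalty = C$60,000.00
Interest: C$300,000.00 × ((1 + 0.0135)^19 − 1) = C$300,000.00 × 0.2901830… = C$87,054.8932…
Penalties + interest = C$60,000.0000 + C$87,054.8932… = C$147,054.89

C$147,054.89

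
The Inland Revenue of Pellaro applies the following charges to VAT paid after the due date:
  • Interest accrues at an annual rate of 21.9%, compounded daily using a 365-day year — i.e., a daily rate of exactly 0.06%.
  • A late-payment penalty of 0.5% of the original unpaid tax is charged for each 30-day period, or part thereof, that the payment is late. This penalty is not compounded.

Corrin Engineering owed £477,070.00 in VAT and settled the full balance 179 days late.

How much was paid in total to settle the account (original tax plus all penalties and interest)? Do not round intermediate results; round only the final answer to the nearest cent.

Penalty periods: ⌈179/30⌉ = 6; penalty = 6 × 0.5% × £477,070.00 = £14,312.10
Interest: £477,070.00 × ((1 + 0.0006)^179 − 1) = £477,070.00 × 0.11334366… = £54,072.8594…
Total = £477,070.00 + £14,312.1000 + £54,072.8594… = £545,454.96

£545,454.96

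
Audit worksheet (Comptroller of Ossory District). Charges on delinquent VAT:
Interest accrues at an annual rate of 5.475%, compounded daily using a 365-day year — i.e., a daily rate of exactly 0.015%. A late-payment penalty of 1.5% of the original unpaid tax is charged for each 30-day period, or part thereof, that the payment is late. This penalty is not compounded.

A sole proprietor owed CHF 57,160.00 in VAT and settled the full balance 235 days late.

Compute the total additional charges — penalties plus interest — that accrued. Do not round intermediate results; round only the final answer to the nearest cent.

CHF 8,909.87

Penalty periods: ⌈235/30⌉ = 8; penalty = 8 × 1.5% × CHF 57,160.00 = CHF 6,859.20
Interest: CHF 57,160.00 × ((1 + 0.00015)^235 − 1) = CHF 57,160.00 × 0.03587591… = CHF 2,050.6669…
Penalties + interest = CHF 6,859.2000 + CHF 2,050.6669… = CHF 8,909.87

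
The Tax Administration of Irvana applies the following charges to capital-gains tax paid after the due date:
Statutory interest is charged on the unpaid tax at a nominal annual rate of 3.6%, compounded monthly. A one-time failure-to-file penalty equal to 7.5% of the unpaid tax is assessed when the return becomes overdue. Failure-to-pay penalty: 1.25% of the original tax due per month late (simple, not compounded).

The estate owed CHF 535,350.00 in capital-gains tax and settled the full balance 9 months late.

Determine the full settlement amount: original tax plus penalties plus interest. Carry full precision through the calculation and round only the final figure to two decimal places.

CHF 650,357.25

Failure-to-file penalty: 7.5% × CHF 535,350.00 = CHF 40,151.25
Failure-to-pay penalty: 9 × 1.25% × CHF 535,350.00 = CHF 60,226.88…
Interest (3.6%/yr ÷ 12 = 0.3%/month): CHF 535,350.00 × ((1 + 0.003)^9 − 1) = CHF 14,629.1231…
Total = CHF 535,350.00 + CHF 100,378.1250 + CHF 14,629.1231… = CHF 650,357.25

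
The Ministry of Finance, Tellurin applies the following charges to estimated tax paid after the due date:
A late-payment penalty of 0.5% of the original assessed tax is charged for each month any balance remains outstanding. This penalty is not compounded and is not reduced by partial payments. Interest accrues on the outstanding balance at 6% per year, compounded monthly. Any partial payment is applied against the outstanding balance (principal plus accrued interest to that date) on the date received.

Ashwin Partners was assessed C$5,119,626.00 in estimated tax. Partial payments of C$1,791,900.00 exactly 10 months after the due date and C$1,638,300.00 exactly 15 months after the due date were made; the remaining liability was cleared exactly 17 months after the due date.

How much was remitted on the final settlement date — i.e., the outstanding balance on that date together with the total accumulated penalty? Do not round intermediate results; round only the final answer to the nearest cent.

C$2,497,522.95

Monthly rate = 6% ÷ 12 = 0.5%
Balance at month 10: C$5,119,626.0000 × (1 + 0.005)^10 = C$5,381,444.3496…
After C$1,791,900.00 payment: C$5,381,444.3496… − C$1,791,900.00 = C$3,589,544.3496…
Balance at month 15: C$3,589,544.3496… × (1 + 0.005)^5 = C$3,680,184.8426…
After C$1,638,300.00 payment: C$3,680,184.8426… − C$1,638,300.00 = C$2,041,884.8426…
Balance at month 17: C$2,041,884.8426… × (1 + 0.005)^2 = C$2,062,354.7382…
Penalty: 17 × 0.5% × C$5,119,626.00 = C$435,168.21
Final settlement = outstanding balance + penalty = C$2,062,354.7382… + C$435,168.21 = C$2,497,522.95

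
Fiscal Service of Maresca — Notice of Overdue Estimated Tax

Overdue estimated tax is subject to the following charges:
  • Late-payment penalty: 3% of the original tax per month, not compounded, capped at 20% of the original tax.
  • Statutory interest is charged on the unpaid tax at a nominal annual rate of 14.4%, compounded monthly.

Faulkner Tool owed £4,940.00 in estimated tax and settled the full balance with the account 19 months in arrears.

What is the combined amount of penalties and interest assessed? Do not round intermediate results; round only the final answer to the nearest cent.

Penalty (uncapped): 19 × 3% × £4,940.00 = £2,815.80; cap = 20% × £4,940.00 = £988.00 → penalty = £988.00
Interest (14.4%/yr ÷ 12 = 1.2%/month): £4,940.00 × ((1 + 0.012)^19 − 1) = £1,256.6460…
Penalties + interest = £988.0000 + £1,256.6460… = £2,244.65

£2,244.65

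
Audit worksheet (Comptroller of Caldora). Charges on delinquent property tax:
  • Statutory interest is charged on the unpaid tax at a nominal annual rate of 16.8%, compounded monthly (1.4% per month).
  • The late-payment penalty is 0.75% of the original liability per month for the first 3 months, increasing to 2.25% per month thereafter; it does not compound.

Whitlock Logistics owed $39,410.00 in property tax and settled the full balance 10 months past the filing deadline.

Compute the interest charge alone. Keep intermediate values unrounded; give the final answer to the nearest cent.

$5,878.30

Interest: $39,410.00 × ((1 + 0.014)^10 − 1) = $39,410.00 × 0.1491575… = $5,878.2965…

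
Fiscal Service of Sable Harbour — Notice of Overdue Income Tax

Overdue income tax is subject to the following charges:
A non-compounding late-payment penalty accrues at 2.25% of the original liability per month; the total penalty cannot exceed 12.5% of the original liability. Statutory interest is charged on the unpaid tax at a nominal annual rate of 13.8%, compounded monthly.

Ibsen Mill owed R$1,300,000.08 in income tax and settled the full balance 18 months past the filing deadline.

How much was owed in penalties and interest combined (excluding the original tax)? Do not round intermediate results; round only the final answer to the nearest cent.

R$459,589.77

Penalty (uncapped): 18 × 2.25% × R$1,300,000.08 = R$526,500.03…; cap = 12.5% × R$1,300,000.08 = R$162,500.01 → penalty = R$162,500.01
Interest (13.8%/yr ÷ 12 = 1.15%/month): R$1,300,000.08 × ((1 + 0.0115)^18 − 1) = R$297,089.7602…
Penalties + interest = R$162,500.0100 + R$297,089.7602… = R$459,589.77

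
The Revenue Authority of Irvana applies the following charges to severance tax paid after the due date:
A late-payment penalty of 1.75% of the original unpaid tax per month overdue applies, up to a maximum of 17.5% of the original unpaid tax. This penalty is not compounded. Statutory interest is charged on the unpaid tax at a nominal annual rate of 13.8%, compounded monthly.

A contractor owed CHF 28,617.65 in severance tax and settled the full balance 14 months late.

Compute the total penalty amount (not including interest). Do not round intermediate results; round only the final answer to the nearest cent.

CHF 5,008.09

Penalty (uncapped): 14 × 1.75% × CHF 28,617.65 = CHF 7,011.32…; cap = 17.5% × CHF 28,617.65 = CHF 5,008.09… → penalty = CHF 5,008.09…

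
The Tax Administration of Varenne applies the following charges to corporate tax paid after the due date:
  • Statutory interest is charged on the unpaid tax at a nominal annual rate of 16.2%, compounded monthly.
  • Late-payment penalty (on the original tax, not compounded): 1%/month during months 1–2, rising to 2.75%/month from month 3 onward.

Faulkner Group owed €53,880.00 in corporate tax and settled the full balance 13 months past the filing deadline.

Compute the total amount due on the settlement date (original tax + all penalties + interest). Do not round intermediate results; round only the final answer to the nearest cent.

Penalty, months 1–2: 2 × 1% × €53,880.00 = €1,077.60
Penalty, months 3–13: 11 × 2.75% × €53,880.00 = €16,298.70
Interest (16.2%/yr ÷ 12 = 1.35%/month): €53,880.00 × ((1 + 0.0135)^13 − 1) = €10,261.0960…
Total = €53,880.00 + €17,376.3000 + €10,261.0960… = €81,517.40

€81,517.40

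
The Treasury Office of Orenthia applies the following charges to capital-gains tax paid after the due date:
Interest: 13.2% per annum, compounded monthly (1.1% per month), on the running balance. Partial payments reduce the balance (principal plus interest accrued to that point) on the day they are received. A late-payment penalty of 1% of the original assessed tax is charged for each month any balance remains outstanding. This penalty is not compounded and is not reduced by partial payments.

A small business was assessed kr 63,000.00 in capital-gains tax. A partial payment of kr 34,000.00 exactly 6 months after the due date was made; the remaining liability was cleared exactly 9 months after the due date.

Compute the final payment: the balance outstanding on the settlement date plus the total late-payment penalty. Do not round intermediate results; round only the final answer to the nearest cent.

kr 40,054.20

Balance at month 6: kr 63,000.0000 × (1 + 0.011)^6 = kr 67,274.0360…
After kr 34,000.00 payment: kr 67,274.0360… − kr 34,000.00 = kr 33,274.0360…
Balance at month 9: kr 33,274.0360… × (1 + 0.011)^3 = kr 34,384.2019…
Penalty: 9 × 1% × kr 63,000.00 = kr 5,670.00
Final settlement = outstanding balance + penalty = kr 34,384.2019… + kr 5,670.00 = kr 40,054.20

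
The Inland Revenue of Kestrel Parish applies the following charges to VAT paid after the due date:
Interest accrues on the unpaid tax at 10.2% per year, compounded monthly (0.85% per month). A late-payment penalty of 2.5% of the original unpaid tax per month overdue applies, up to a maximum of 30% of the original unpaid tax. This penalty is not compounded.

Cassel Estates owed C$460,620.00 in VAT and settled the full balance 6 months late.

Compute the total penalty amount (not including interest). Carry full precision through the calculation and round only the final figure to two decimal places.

Penalty: 6 × 2.5% × C$460,620.00 = C$69,093.00 (below the 30% cap of C$138,186.00)

C$69,093.00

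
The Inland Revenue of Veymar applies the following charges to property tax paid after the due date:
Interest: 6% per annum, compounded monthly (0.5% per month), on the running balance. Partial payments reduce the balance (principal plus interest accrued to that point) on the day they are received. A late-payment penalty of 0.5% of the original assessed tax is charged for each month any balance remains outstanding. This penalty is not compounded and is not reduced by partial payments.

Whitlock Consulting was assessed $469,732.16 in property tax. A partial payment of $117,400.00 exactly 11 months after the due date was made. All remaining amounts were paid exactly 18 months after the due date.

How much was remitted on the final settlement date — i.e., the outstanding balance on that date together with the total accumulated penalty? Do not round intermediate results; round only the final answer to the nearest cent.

$434,558.35

Balance at month 11: $469,732.1600 × (1 + 0.005)^11 = $496,223.0963…
After $117,400.00 payment: $496,223.0963… − $117,400.00 = $378,823.0963…
Balance at month 18: $378,823.0963… × (1 + 0.005)^7 = $392,282.4525…
Penalty: 18 × 0.5% × $469,732.16 = $42,275.89…
Final settlement = outstanding balance + penalty = $392,282.4525… + $42,275.89… = $434,558.35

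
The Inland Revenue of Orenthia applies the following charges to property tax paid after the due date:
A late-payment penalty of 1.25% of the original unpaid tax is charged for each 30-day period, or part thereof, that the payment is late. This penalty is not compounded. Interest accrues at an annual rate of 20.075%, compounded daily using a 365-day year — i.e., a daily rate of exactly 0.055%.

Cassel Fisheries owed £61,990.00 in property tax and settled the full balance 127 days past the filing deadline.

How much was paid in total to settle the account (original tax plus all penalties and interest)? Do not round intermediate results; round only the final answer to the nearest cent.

Penalty periods: ⌈127/30⌉ = 5; penalty = 5 × 1.25% × £61,990.00 = £3,874.38…
Interest: £61,990.00 × ((1 + 0.00055)^127 − 1) = £61,990.00 × 0.07232673… = £4,483.5338…
Total = £61,990.00 + £3,874.3750 + £4,483.5338… = £70,347.91

£70,347.91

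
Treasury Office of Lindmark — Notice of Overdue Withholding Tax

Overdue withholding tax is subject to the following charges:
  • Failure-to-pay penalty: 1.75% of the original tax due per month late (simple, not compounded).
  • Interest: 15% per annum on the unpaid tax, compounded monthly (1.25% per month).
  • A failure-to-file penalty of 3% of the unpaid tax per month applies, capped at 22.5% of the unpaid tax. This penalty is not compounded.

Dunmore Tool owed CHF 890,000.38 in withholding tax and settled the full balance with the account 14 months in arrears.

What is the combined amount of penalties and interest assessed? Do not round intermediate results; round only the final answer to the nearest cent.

Failure-to-file: 14 × 3% × CHF 890,000.38 = CHF 373,800.16…, capped at 22.5% × CHF 890,000.38 = CHF 200,250.09…
Failure-to-pay penalty: 14 × 1.75% × CHF 890,000.38 = CHF 218,050.09…
Interest: CHF 890,000.38 × ((1 + 0.0125)^14 − 1) = CHF 890,000.38 × 0.1899547… = CHF 169,059.7984…
Penalties + interest = CHF 418,300.1786 + CHF 169,059.7984… = CHF 587,359.98

CHF 587,359.98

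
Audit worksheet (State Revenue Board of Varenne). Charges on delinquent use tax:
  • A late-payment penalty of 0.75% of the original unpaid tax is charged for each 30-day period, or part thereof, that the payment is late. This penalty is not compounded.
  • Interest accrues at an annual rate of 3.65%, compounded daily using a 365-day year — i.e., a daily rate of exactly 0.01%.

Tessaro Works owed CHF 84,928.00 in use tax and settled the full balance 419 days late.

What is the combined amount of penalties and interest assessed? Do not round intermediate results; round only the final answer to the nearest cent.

CHF 12,551.34

Penalty periods: ⌈419/30⌉ = 14; penalty = 14 × 0.75% × CHF 84,928.00 = CHF 8,917.44
Interest: CHF 84,928.00 × ((1 + 0.0001)^419 − 1) = CHF 84,928.00 × 0.04278801… = CHF 3,633.9001…
Penalties + interest = CHF 8,917.4400 + CHF 3,633.9001… = CHF 12,551.34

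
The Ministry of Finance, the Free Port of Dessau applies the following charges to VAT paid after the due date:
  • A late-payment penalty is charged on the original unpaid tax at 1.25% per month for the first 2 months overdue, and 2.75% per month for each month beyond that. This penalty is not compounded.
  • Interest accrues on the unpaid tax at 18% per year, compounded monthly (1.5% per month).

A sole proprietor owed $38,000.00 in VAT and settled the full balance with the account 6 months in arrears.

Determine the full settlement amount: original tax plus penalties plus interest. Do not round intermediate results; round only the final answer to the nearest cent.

$46,680.84

Penalty, months 1–2: 2 × 1.25% × $38,000.00 = $950.00
Penalty, months 3–6: 4 × 2.75% × $38,000.00 = $4,180.00
Interest: $38,000.00 × ((1 + 0.015)^6 − 1) = $38,000.00 × 0.0934433… = $3,550.8440…
Total = $38,000.00 + $5,130.0000 + $3,550.8440… = $46,680.84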